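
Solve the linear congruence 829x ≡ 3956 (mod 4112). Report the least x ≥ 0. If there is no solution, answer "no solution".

724

First find gcd(829, 4112):
4112 = 4*829 + 796
829 = 1*796 + 33
796 = 24*33 + 4
33 = 8*4 + 1
4 = 4*1 + 0
gcd = 1, so a unique solution mod 4112 exists.
Back-substitute for the Bézout coefficients:
1 = 33 − 8·4
1 = −8·796 + 193·33
1 = 193·829 − 201·796
1 = −201·4112 + 997·829
So 829·(997) ≡ 1 (mod 4112), giving 829⁻¹ ≡ 997.
x ≡ 829⁻¹·3956 ≡ 997·3956 ≡ 724 (mod 4112).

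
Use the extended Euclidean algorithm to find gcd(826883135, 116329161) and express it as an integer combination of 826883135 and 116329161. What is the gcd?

Repeated division:
826883135 = 7*116329161 + 12579008
116329161 = 9*12579008 + 3118089
12579008 = 4*3118089 + 106652
3118089 = 29*106652 + 25181
106652 = 4*25181 + 5928
25181 = 4*5928 + 1469
5928 = 4*1469 + 52
1469 = 28*52 + 13
52 = 4*13 + 0
gcd(826883135, 116329161) = 13.
Back-substituting:
13 = 1469 − 28·52
13 = −28·5928 + 113·1469
13 = 113·25181 − 480·5928
13 = −480·106652 + 2033·25181
13 = 2033·3118089 − 59437·106652
13 = −59437·12579008 + 239781·3118089
13 = 239781·116329161 − 2217466·12579008
13 = −2217466·826883135 + 15762043·116329161
So 13 = (-2217466)·826883135 + (15762043)·116329161.

13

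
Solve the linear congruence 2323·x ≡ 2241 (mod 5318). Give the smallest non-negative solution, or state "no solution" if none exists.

First find gcd(2323, 5318):
5318 = 2*2323 + 672
2323 = 3*672 + 307
672 = 2*307 + 58
307 = 5*58 + 17
58 = 3*17 + 7
17 = 2*7 + 3
7 = 2*3 + 1
3 = 3*1 + 0
gcd = 1, so a unique solution mod 5318 exists.
Back-substitute for the Bézout coefficients:
1 = 7 − 2·3
1 = −2·17 + 5·7
1 = 5·58 − 17·17
1 = −17·307 + 90·58
1 = 90·672 − 197·307
1 = −197·2323 + 681·672
1 = 681·5318 − 1559·2323
So 2323·(-1559) ≡ 1 (mod 5318), giving 2323⁻¹ ≡ 3759.
x ≡ 2323⁻¹·2241 ≡ 3759·2241 ≡ 207 (mod 5318).

207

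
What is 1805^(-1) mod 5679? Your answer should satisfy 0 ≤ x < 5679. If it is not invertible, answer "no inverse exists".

Apply the Euclidean algorithm to 5679 and 1805:
5679 = 3·1805 + 264
1805 = 6·264 + 221
264 = 1·221 + 43
221 = 5·43 + 6
43 = 7·6 + 1
6 = 6·1 + 0
Since gcd(1805, 5679) = 1, back-substitute to write 1 as a combination:
1 = 43 − 7·6
1 = −7·221 + 36·43
1 = 36·264 − 43·221
1 = −43·1805 + 294·264
1 = 294·5679 − 925·1805
Thus 1805·(-925) ≡ 1 (mod 5679); reducing, -925 mod 5679 = 4754.

4754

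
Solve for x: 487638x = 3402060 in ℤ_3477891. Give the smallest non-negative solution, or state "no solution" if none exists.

First find gcd(487638, 3477891):
3477891 = 7*487638 + 64425
487638 = 7*64425 + 36663
64425 = 1*36663 + 27762
36663 = 1*27762 + 8901
27762 = 3*8901 + 1059
8901 = 8*1059 + 429
1059 = 2*429 + 201
429 = 2*201 + 27
201 = 7*27 + 12
27 = 2*12 + 3
12 = 4*3 + 0
gcd = 3 and 3 | 3402060, so solutions exist. Divide through by 3: 162546x ≡ 1134020 (mod 1159297).
Now find 162546⁻¹ mod 1159297:
1159297 = 7*162546 + 21475
162546 = 7*21475 + 12221
21475 = 1*12221 + 9254
12221 = 1*9254 + 2967
9254 = 3*2967 + 353
2967 = 8*353 + 143
353 = 2*143 + 67
143 = 2*67 + 9
67 = 7*9 + 4
9 = 2*4 + 1
4 = 4*1 + 0
Back-substitute:
1 = 9 − 2·4
1 = −2·67 + 15·9
1 = 15·143 − 32·67
1 = −32·353 + 79·143
1 = 79·2967 − 664·353
1 = −664·9254 + 2071·2967
1 = 2071·12221 − 2735·9254
1 = −2735·21475 + 4806·12221
1 = 4806·162546 − 36377·21475
1 = −36377·1159297 + 259445·162546
So 162546⁻¹ ≡ 259445 (mod 1159297).
Then x ≡ 259445·1134020 ≡ 151864 (mod 1159297); the smallest non-negative solution is x = 151864.

151864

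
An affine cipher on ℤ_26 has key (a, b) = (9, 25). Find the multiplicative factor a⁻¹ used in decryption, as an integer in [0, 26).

Run Euclid on (26, 9):
26 = 2·9 + 8
9 = 1·8 + 1
8 = 8·1 + 0
The gcd is 1. Working backward:
1 = 9 − 8
1 = −26 + 3·9
So 9·3 ≡ 1 (mod 26).

3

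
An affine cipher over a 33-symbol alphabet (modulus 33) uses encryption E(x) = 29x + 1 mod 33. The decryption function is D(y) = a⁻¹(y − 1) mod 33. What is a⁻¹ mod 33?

8

Run Euclid on (33, 29):
33 = 1·29 + 4
29 = 7·4 + 1
4 = 4·1 + 0
Since gcd(29, 33) = 1, back-substitute to write 1 as a combination:
1 = 29 − 7·4
1 = −7·33 + 8·29
So 29·8 ≡ 1 (mod 33).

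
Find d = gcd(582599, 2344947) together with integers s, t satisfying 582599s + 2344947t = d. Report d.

1

Euclidean algorithm:
2344947 = 4×582599 + 14551
582599 = 40×14551 + 559
14551 = 26×559 + 17
559 = 32×17 + 15
17 = 1×15 + 2
15 = 7×2 + 1
2 = 2×1 + 0
gcd(582599, 2344947) = 1.
Back-substituting:
1 = 15 − 7·2
1 = −7·17 + 8·15
1 = 8·559 − 263·17
1 = −263·14551 + 6846·559
1 = 6846·582599 − 274103·14551
1 = −274103·2344947 + 1103258·582599
So 1 = (-274103)·2344947 + (1103258)·582599.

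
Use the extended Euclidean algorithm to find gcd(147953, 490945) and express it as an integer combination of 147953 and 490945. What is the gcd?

13

Apply Euclid's algorithm to 490945 and 147953:
490945 = 3*147953 + 47086
147953 = 3*47086 + 6695
47086 = 7*6695 + 221
6695 = 30*221 + 65
221 = 3*65 + 26
65 = 2*26 + 13
26 = 2*13 + 0
gcd(147953, 490945) = 13.
Back-substituting:
13 = 65 − 2·26
13 = −2·221 + 7·65
13 = 7·6695 − 212·221
13 = −212·47086 + 1491·6695
13 = 1491·147953 − 4685·47086
13 = −4685·490945 + 15546·147953
So 13 = (-4685)·490945 + (15546)·147953.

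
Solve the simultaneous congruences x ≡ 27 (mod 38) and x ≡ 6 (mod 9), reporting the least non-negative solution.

Write x = 27 + 38·k. Then 38·k ≡ 6 − 27 ≡ 6 (mod 9).
Need 38⁻¹ mod 9. Extended Euclid on (9, 2):
9 = 4·2 + 1
2 = 2·1 + 0
Back-substitute:
1 = 9 − 4·2
38⁻¹ ≡ 5 (mod 9), so k ≡ 5·6 ≡ 3 (mod 9).
x = 27 + 38·3 = 141.

141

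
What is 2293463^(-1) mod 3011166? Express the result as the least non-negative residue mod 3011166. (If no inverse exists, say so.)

2923097

Extended Euclidean algorithm:
3011166 = 1·2293463 + 717703
2293463 = 3·717703 + 140354
717703 = 5·140354 + 15933
140354 = 8·15933 + 12890
15933 = 1·12890 + 3043
12890 = 4·3043 + 718
3043 = 4·718 + 171
718 = 4·171 + 34
171 = 5·34 + 1
34 = 34·1 + 0
The gcd is 1. Working backward:
1 = 171 − 5·34
1 = −5·718 + 21·171
1 = 21·3043 − 89·718
1 = −89·12890 + 377·3043
1 = 377·15933 − 466·12890
1 = −466·140354 + 4105·15933
1 = 4105·717703 − 20991·140354
1 = −20991·2293463 + 67078·717703
1 = 67078·3011166 − 88069·2293463
Thus 2293463·(-88069) ≡ 1 (mod 3011166); reducing, -88069 mod 3011166 = 2923097.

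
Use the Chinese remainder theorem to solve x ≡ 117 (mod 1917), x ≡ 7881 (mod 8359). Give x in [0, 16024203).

Write x = 117 + 1917·k. Then 1917·k ≡ 7881 − 117 ≡ 7764 (mod 8359).
Need 1917⁻¹ mod 8359. Extended Euclid on (8359, 1917):
8359 = 4*1917 + 691
1917 = 2*691 + 535
691 = 1*535 + 156
535 = 3*156 + 67
156 = 2*67 + 22
67 = 3*22 + 1
22 = 22*1 + 0
Back-substitute:
1 = 67 − 3·22
1 = −3·156 + 7·67
1 = 7·535 − 24·156
1 = −24·691 + 31·535
1 = 31·1917 − 86·691
1 = −86·8359 + 375·1917
1917⁻¹ ≡ 375 (mod 8359), so k ≡ 375·7764 ≡ 2568 (mod 8359).
x = 117 + 1917·2568 = 4922973.

4922973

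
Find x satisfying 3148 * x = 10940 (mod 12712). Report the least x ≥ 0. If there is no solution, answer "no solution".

165

First find gcd(3148, 12712):
12712 = 4·3148 + 120
3148 = 26·120 + 28
120 = 4·28 + 8
28 = 3·8 + 4
8 = 2·4 + 0
gcd = 4 and 4 | 10940, so solutions exist. Divide through by 4: 787x ≡ 2735 (mod 3178).
Now find 787⁻¹ mod 3178:
3178 = 4·787 + 30
787 = 26·30 + 7
30 = 4·7 + 2
7 = 3·2 + 1
2 = 2·1 + 0
Back-substitute:
1 = 7 − 3·2
1 = −3·30 + 13·7
1 = 13·787 − 341·30
1 = −341·3178 + 1377·787
So 787⁻¹ ≡ 1377 (mod 3178).
Then x ≡ 1377·2735 ≡ 165 (mod 3178); the smallest non-negative solution is x = 165.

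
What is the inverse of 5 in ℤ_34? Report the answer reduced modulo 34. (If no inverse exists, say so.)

Extended Euclidean algorithm:
34 = 6·5 + 4
5 = 1·4 + 1
4 = 4·1 + 0
Since gcd(5, 34) = 1, back-substitute to write 1 as a combination:
1 = 5 − 4
1 = −34 + 7·5
So 5·7 ≡ 1 (mod 34).

7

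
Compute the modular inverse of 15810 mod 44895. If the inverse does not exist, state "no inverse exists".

no inverse exists

Euclidean algorithm on 44895, 15810:
44895 = 2*15810 + 13275
15810 = 1*13275 + 2535
13275 = 5*2535 + 600
2535 = 4*600 + 135
600 = 4*135 + 60
135 = 2*60 + 15
60 = 4*15 + 0
The gcd is 15, not 1, hence no inverse exists.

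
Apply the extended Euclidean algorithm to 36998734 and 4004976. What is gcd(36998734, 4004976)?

Apply Euclid's algorithm to 36998734 and 4004976:
36998734 = 9×4004976 + 953950
4004976 = 4×953950 + 189176
953950 = 5×189176 + 8070
189176 = 23×8070 + 3566
8070 = 2×3566 + 938
3566 = 3×938 + 752
938 = 1×752 + 186
752 = 4×186 + 8
186 = 23×8 + 2
8 = 4×2 + 0
gcd(36998734, 4004976) = 2.
Working backward:
2 = 186 − 23·8
2 = −23·752 + 93·186
2 = 93·938 − 116·752
2 = −116·3566 + 441·938
2 = 441·8070 − 998·3566
2 = −998·189176 + 23395·8070
2 = 23395·953950 − 117973·189176
2 = −117973·4004976 + 495287·953950
2 = 495287·36998734 − 4575556·4004976
So 2 = (495287)·36998734 + (-4575556)·4004976.

2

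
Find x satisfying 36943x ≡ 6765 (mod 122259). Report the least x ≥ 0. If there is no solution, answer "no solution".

121455

First find gcd(36943, 122259):
122259 = 3*36943 + 11430
36943 = 3*11430 + 2653
11430 = 4*2653 + 818
2653 = 3*818 + 199
818 = 4*199 + 22
199 = 9*22 + 1
22 = 22*1 + 0
gcd = 1, so a unique solution mod 122259 exists.
Back-substitute for the Bézout coefficients:
1 = 199 − 9·22
1 = −9·818 + 37·199
1 = 37·2653 − 120·818
1 = −120·11430 + 517·2653
1 = 517·36943 − 1671·11430
1 = −1671·122259 + 5530·36943
So 36943·(5530) ≡ 1 (mod 122259), giving 36943⁻¹ ≡ 5530.
x ≡ 36943⁻¹·6765 ≡ 5530·6765 ≡ 121455 (mod 122259).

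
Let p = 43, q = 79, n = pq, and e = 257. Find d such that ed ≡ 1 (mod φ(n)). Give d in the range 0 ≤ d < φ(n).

φ(n) = (p−1)(q−1) = 42·78 = 3276.
Need d with 257·d ≡ 1 (mod 3276). Apply the extended Euclidean algorithm:
3276 = 12×257 + 192
257 = 1×192 + 65
192 = 2×65 + 62
65 = 1×62 + 3
62 = 20×3 + 2
3 = 1×2 + 1
2 = 2×1 + 0
Back-substitute:
1 = 3 − 2
1 = −62 + 21·3
1 = 21·65 − 22·62
1 = −22·192 + 65·65
1 = 65·257 − 87·192
1 = −87·3276 + 1109·257
So 257·1109 ≡ 1 (mod 3276), hence d = 1109.

1109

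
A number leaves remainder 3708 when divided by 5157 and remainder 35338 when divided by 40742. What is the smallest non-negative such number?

8265222

Write x = 3708 + 5157·k. Then 5157·k ≡ 35338 − 3708 ≡ 31630 (mod 40742).
Need 5157⁻¹ mod 40742. Extended Euclid on (40742, 5157):
40742 = 7×5157 + 4643
5157 = 1×4643 + 514
4643 = 9×514 + 17
514 = 30×17 + 4
17 = 4×4 + 1
4 = 4×1 + 0
Back-substitute:
1 = 17 − 4·4
1 = −4·514 + 121·17
1 = 121·4643 − 1093·514
1 = −1093·5157 + 1214·4643
1 = 1214·40742 − 9591·5157
5157⁻¹ ≡ 31151 (mod 40742), so k ≡ 31151·31630 ≡ 1602 (mod 40742).
x = 3708 + 5157·1602 = 8265222.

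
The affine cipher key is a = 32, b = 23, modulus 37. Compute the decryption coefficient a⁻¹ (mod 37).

gcd(37, 32) by repeated division:
37 = 1×32 + 5
32 = 6×5 + 2
5 = 2×2 + 1
2 = 2×1 + 0
The gcd is 1. Working backward:
1 = 5 − 2·2
1 = −2·32 + 13·5
1 = 13·37 − 15·32
Hence 32⁻¹ ≡ -15 ≡ 22 (mod 37).

22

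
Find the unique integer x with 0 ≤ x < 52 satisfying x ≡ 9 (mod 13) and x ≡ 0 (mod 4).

48

Write x = 9 + 13·k. Then 13·k ≡ 0 − 9 ≡ 3 (mod 4).
Need 13⁻¹ mod 4. Extended Euclid on (4, 1):
4 = 4·1 + 0
13⁻¹ ≡ 1 (mod 4), so k ≡ 1·3 ≡ 3 (mod 4).
x = 9 + 13·3 = 48.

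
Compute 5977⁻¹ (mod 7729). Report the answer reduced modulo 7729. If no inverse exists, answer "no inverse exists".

5510

Run Euclid on (7729, 5977):
7729 = 1×5977 + 1752
5977 = 3×1752 + 721
1752 = 2×721 + 310
721 = 2×310 + 101
310 = 3×101 + 7
101 = 14×7 + 3
7 = 2×3 + 1
3 = 3×1 + 0
The gcd is 1. Working backward:
1 = 7 − 2·3
1 = −2·101 + 29·7
1 = 29·310 − 89·101
1 = −89·721 + 207·310
1 = 207·1752 − 503·721
1 = −503·5977 + 1716·1752
1 = 1716·7729 − 2219·5977
Hence 5977⁻¹ ≡ -2219 ≡ 5510 (mod 7729).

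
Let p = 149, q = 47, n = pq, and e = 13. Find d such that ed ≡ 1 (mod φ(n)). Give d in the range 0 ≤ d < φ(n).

φ(n) = (p−1)(q−1) = 148·46 = 6808.
Need d with 13·d ≡ 1 (mod 6808). Apply the extended Euclidean algorithm:
6808 = 523×13 + 9
13 = 1×9 + 4
9 = 2×4 + 1
4 = 4×1 + 0
Back-substitute:
1 = 9 − 2·4
1 = −2·13 + 3·9
1 = 3·6808 − 1571·13
So 13·(-1571) ≡ 1 (mod 6808), hence d ≡ -1571 ≡ 5237 (mod 6808).

5237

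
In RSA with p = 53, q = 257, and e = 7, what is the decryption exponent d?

7607

φ(n) = (p−1)(q−1) = 52·256 = 13312.
Need d with 7·d ≡ 1 (mod 13312). Apply the extended Euclidean algorithm:
13312 = 1901·7 + 5
7 = 1·5 + 2
5 = 2·2 + 1
2 = 2·1 + 0
Back-substitute:
1 = 5 − 2·2
1 = −2·7 + 3·5
1 = 3·13312 − 5705·7
So 7·(-5705) ≡ 1 (mod 13312), hence d ≡ -5705 ≡ 7607 (mod 13312).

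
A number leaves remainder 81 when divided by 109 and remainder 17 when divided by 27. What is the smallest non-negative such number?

1934

Write x = 81 + 109·k. Then 109·k ≡ 17 − 81 ≡ 17 (mod 27).
Need 109⁻¹ mod 27. Extended Euclid on (27, 1):
27 = 27×1 + 0
109⁻¹ ≡ 1 (mod 27), so k ≡ 1·17 ≡ 17 (mod 27).
x = 81 + 109·17 = 1934.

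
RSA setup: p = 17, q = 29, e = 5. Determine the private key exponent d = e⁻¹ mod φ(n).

269

φ(n) = (p−1)(q−1) = 16·28 = 448.
Need d with 5·d ≡ 1 (mod 448). Apply the extended Euclidean algorithm:
448 = 89×5 + 3
5 = 1×3 + 2
3 = 1×2 + 1
2 = 2×1 + 0
Back-substitute:
1 = 3 − 2
1 = −5 + 2·3
1 = 2·448 − 179·5
So 5·(-179) ≡ 1 (mod 448), hence d ≡ -179 ≡ 269 (mod 448).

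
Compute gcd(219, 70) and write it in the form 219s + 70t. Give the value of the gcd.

Apply Euclid's algorithm to 219 and 70:
219 = 3·70 + 9
70 = 7·9 + 7
9 = 1·7 + 2
7 = 3·2 + 1
2 = 2·1 + 0
gcd(219, 70) = 1.
Back-substituting:
1 = 7 − 3·2
1 = −3·9 + 4·7
1 = 4·70 − 31·9
1 = −31·219 + 97·70
So 1 = (-31)·219 + (97)·70.

1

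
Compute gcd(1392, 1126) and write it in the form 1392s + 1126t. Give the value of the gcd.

Repeated division:
1392 = 1·1126 + 266
1126 = 4·266 + 62
266 = 4·62 + 18
62 = 3·18 + 8
18 = 2·8 + 2
8 = 4·2 + 0
gcd(1392, 1126) = 2.
Express as a combination:
2 = 18 − 2·8
2 = −2·62 + 7·18
2 = 7·266 − 30·62
2 = −30·1126 + 127·266
2 = 127·1392 − 157·1126
So 2 = (127)·1392 + (-157)·1126.

2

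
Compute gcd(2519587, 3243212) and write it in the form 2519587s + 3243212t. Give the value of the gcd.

7

Apply Euclid's algorithm to 3243212 and 2519587:
3243212 = 1×2519587 + 723625
2519587 = 3×723625 + 348712
723625 = 2×348712 + 26201
348712 = 13×26201 + 8099
26201 = 3×8099 + 1904
8099 = 4×1904 + 483
1904 = 3×483 + 455
483 = 1×455 + 28
455 = 16×28 + 7
28 = 4×7 + 0
gcd(2519587, 3243212) = 7.
Working backward:
7 = 455 − 16·28
7 = −16·483 + 17·455
7 = 17·1904 − 67·483
7 = −67·8099 + 285·1904
7 = 285·26201 − 922·8099
7 = −922·348712 + 12271·26201
7 = 12271·723625 − 25464·348712
7 = −25464·2519587 + 88663·723625
7 = 88663·3243212 − 114127·2519587
So 7 = (88663)·3243212 + (-114127)·2519587.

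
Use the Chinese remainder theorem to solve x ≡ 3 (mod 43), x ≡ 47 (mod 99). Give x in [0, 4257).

Write x = 3 + 43·k. Then 43·k ≡ 47 − 3 ≡ 44 (mod 99).
Need 43⁻¹ mod 99. Extended Euclid on (99, 43):
99 = 2*43 + 13
43 = 3*13 + 4
13 = 3*4 + 1
4 = 4*1 + 0
Back-substitute:
1 = 13 − 3·4
1 = −3·43 + 10·13
1 = 10·99 − 23·43
43⁻¹ ≡ 76 (mod 99), so k ≡ 76·44 ≡ 77 (mod 99).
x = 3 + 43·77 = 3314.

3314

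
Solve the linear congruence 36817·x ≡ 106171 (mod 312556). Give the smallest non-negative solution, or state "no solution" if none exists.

First find gcd(36817, 312556):
312556 = 8·36817 + 18020
36817 = 2·18020 + 777
18020 = 23·777 + 149
777 = 5·149 + 32
149 = 4·32 + 21
32 = 1·21 + 11
21 = 1·11 + 10
11 = 1·10 + 1
10 = 10·1 + 0
gcd = 1, so a unique solution mod 312556 exists.
Back-substitute for the Bézout coefficients:
1 = 11 − 10
1 = −21 + 2·11
1 = 2·32 − 3·21
1 = −3·149 + 14·32
1 = 14·777 − 73·149
1 = −73·18020 + 1693·777
1 = 1693·36817 − 3459·18020
1 = −3459·312556 + 29365·36817
So 36817·(29365) ≡ 1 (mod 312556), giving 36817⁻¹ ≡ 29365.
x ≡ 36817⁻¹·106171 ≡ 29365·106171 ≡ 277871 (mod 312556).

277871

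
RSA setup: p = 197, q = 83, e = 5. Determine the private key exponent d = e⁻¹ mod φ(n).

φ(n) = (p−1)(q−1) = 196·82 = 16072.
Need d with 5·d ≡ 1 (mod 16072). Apply the extended Euclidean algorithm:
16072 = 3214×5 + 2
5 = 2×2 + 1
2 = 2×1 + 0
Back-substitute:
1 = 5 − 2·2
1 = −2·16072 + 6429·5
So 5·6429 ≡ 1 (mod 16072), hence d = 6429.

6429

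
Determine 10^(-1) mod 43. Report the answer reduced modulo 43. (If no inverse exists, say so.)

13

gcd(43, 10) by repeated division:
43 = 4*10 + 3
10 = 3*3 + 1
3 = 3*1 + 0
gcd = 1, so the inverse exists. Back-substitute:
1 = 10 − 3·3
1 = −3·43 + 13·10
So 10·13 ≡ 1 (mod 43).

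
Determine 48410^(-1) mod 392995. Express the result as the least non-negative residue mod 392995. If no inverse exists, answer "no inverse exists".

Euclidean algorithm on 392995, 48410:
392995 = 8*48410 + 5715
48410 = 8*5715 + 2690
5715 = 2*2690 + 335
2690 = 8*335 + 10
335 = 33*10 + 5
10 = 2*5 + 0
gcd(48410, 392995) = 5 ≠ 1, so 48410 has no multiplicative inverse modulo 392995.

no inverse exists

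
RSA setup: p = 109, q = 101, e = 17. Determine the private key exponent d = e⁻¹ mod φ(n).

φ(n) = (p−1)(q−1) = 108·100 = 10800.
Need d with 17·d ≡ 1 (mod 10800). Apply the extended Euclidean algorithm:
10800 = 635·17 + 5
17 = 3·5 + 2
5 = 2·2 + 1
2 = 2·1 + 0
Back-substitute:
1 = 5 − 2·2
1 = −2·17 + 7·5
1 = 7·10800 − 4447·17
So 17·(-4447) ≡ 1 (mod 10800), hence d ≡ -4447 ≡ 6353 (mod 10800).

6353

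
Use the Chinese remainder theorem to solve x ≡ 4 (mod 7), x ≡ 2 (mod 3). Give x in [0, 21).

Write x = 4 + 7·k. Then 7·k ≡ 2 − 4 ≡ 1 (mod 3).
Need 7⁻¹ mod 3. Extended Euclid on (3, 1):
3 = 3·1 + 0
7⁻¹ ≡ 1 (mod 3), so k ≡ 1·1 ≡ 1 (mod 3).
x = 4 + 7·1 = 11.

11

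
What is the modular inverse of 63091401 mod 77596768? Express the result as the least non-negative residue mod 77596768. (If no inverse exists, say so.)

3476825

Run Euclid on (77596768, 63091401):
77596768 = 1×63091401 + 14505367
63091401 = 4×14505367 + 5069933
14505367 = 2×5069933 + 4365501
5069933 = 1×4365501 + 704432
4365501 = 6×704432 + 138909
704432 = 5×138909 + 9887
138909 = 14×9887 + 491
9887 = 20×491 + 67
491 = 7×67 + 22
67 = 3×22 + 1
22 = 22×1 + 0
gcd = 1, so the inverse exists. Back-substitute:
1 = 67 − 3·22
1 = −3·491 + 22·67
1 = 22·9887 − 443·491
1 = −443·138909 + 6224·9887
1 = 6224·704432 − 31563·138909
1 = −31563·4365501 + 195602·704432
1 = 195602·5069933 − 227165·4365501
1 = −227165·14505367 + 649932·5069933
1 = 649932·63091401 − 2826893·14505367
1 = −2826893·77596768 + 3476825·63091401
So 63091401·3476825 ≡ 1 (mod 77596768).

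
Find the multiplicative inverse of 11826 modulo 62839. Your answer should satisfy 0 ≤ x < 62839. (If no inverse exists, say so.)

58434

Apply the Euclidean algorithm to 62839 and 11826:
62839 = 5*11826 + 3709
11826 = 3*3709 + 699
3709 = 5*699 + 214
699 = 3*214 + 57
214 = 3*57 + 43
57 = 1*43 + 14
43 = 3*14 + 1
14 = 14*1 + 0
gcd = 1, so the inverse exists. Back-substitute:
1 = 43 − 3·14
1 = −3·57 + 4·43
1 = 4·214 − 15·57
1 = −15·699 + 49·214
1 = 49·3709 − 260·699
1 = −260·11826 + 829·3709
1 = 829·62839 − 4405·11826
Hence 11826⁻¹ ≡ -4405 ≡ 58434 (mod 62839).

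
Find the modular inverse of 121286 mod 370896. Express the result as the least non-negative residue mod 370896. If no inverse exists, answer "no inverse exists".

Euclidean algorithm on 370896, 121286:
370896 = 3·121286 + 7038
121286 = 17·7038 + 1640
7038 = 4·1640 + 478
1640 = 3·478 + 206
478 = 2·206 + 66
206 = 3·66 + 8
66 = 8·8 + 2
8 = 4·2 + 0
gcd(121286, 370896) = 2 ≠ 1, so 121286 has no multiplicative inverse modulo 370896.

no inverse exists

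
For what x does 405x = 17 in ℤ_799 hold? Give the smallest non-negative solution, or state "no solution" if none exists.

221

First find gcd(405, 799):
799 = 1*405 + 394
405 = 1*394 + 11
394 = 35*11 + 9
11 = 1*9 + 2
9 = 4*2 + 1
2 = 2*1 + 0
gcd = 1, so a unique solution mod 799 exists.
Back-substitute for the Bézout coefficients:
1 = 9 − 4·2
1 = −4·11 + 5·9
1 = 5·394 − 179·11
1 = −179·405 + 184·394
1 = 184·799 − 363·405
So 405·(-363) ≡ 1 (mod 799), giving 405⁻¹ ≡ 436.
x ≡ 405⁻¹·17 ≡ 436·17 ≡ 221 (mod 799).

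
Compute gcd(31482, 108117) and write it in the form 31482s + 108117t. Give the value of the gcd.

9

Euclidean algorithm:
108117 = 3×31482 + 13671
31482 = 2×13671 + 4140
13671 = 3×4140 + 1251
4140 = 3×1251 + 387
1251 = 3×387 + 90
387 = 4×90 + 27
90 = 3×27 + 9
27 = 3×9 + 0
gcd(31482, 108117) = 9.
Working backward:
9 = 90 − 3·27
9 = −3·387 + 13·90
9 = 13·1251 − 42·387
9 = −42·4140 + 139·1251
9 = 139·13671 − 459·4140
9 = −459·31482 + 1057·13671
9 = 1057·108117 − 3630·31482
So 9 = (1057)·108117 + (-3630)·31482.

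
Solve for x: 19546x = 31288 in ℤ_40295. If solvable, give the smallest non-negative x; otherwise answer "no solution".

First find gcd(19546, 40295):
40295 = 2×19546 + 1203
19546 = 16×1203 + 298
1203 = 4×298 + 11
298 = 27×11 + 1
11 = 11×1 + 0
gcd = 1, so a unique solution mod 40295 exists.
Back-substitute for the Bézout coefficients:
1 = 298 − 27·11
1 = −27·1203 + 109·298
1 = 109·19546 − 1771·1203
1 = −1771·40295 + 3651·19546
So 19546·(3651) ≡ 1 (mod 40295), giving 19546⁻¹ ≡ 3651.
x ≡ 19546⁻¹·31288 ≡ 3651·31288 ≡ 36458 (mod 40295).

36458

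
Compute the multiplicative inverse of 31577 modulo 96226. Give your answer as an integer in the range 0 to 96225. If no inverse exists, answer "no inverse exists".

no inverse exists

Euclidean algorithm on 96226, 31577:
96226 = 3·31577 + 1495
31577 = 21·1495 + 182
1495 = 8·182 + 39
182 = 4·39 + 26
39 = 1·26 + 13
26 = 2·13 + 0
gcd(31577, 96226) = 13 ≠ 1, so 31577 has no multiplicative inverse modulo 96226.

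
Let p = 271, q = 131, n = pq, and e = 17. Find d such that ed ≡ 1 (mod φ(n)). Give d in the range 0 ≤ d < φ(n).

φ(n) = (p−1)(q−1) = 270·130 = 35100.
Need d with 17·d ≡ 1 (mod 35100). Apply the extended Euclidean algorithm:
35100 = 2064·17 + 12
17 = 1·12 + 5
12 = 2·5 + 2
5 = 2·2 + 1
2 = 2·1 + 0
Back-substitute:
1 = 5 − 2·2
1 = −2·12 + 5·5
1 = 5·17 − 7·12
1 = −7·35100 + 14453·17
So 17·14453 ≡ 1 (mod 35100), hence d = 14453.

14453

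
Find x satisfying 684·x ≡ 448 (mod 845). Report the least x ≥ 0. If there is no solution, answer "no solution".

732

First find gcd(684, 845):
845 = 1×684 + 161
684 = 4×161 + 40
161 = 4×40 + 1
40 = 40×1 + 0
gcd = 1, so a unique solution mod 845 exists.
Back-substitute for the Bézout coefficients:
1 = 161 − 4·40
1 = −4·684 + 17·161
1 = 17·845 − 21·684
So 684·(-21) ≡ 1 (mod 845), giving 684⁻¹ ≡ 824.
x ≡ 684⁻¹·448 ≡ 824·448 ≡ 732 (mod 845).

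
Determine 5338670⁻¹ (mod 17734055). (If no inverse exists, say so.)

Compute gcd(5338670, 17734055):
17734055 = 3·5338670 + 1718045
5338670 = 3·1718045 + 184535
1718045 = 9·184535 + 57230
184535 = 3·57230 + 12845
57230 = 4·12845 + 5850
12845 = 2·5850 + 1145
5850 = 5·1145 + 125
1145 = 9·125 + 20
125 = 6·20 + 5
20 = 4·5 + 0
gcd(5338670, 17734055) = 5 ≠ 1, so 5338670 has no multiplicative inverse modulo 17734055.

no inverse exists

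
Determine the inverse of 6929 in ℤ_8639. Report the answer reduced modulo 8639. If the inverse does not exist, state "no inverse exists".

1359

Extended Euclidean algorithm:
8639 = 1·6929 + 1710
6929 = 4·1710 + 89
1710 = 19·89 + 19
89 = 4·19 + 13
19 = 1·13 + 6
13 = 2·6 + 1
6 = 6·1 + 0
gcd = 1, so the inverse exists. Back-substitute:
1 = 13 − 2·6
1 = −2·19 + 3·13
1 = 3·89 − 14·19
1 = −14·1710 + 269·89
1 = 269·6929 − 1090·1710
1 = −1090·8639 + 1359·6929
So 6929·1359 ≡ 1 (mod 8639).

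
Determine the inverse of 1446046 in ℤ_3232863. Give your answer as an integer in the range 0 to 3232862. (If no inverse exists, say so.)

Run Euclid on (3232863, 1446046):
3232863 = 2×1446046 + 340771
1446046 = 4×340771 + 82962
340771 = 4×82962 + 8923
82962 = 9×8923 + 2655
8923 = 3×2655 + 958
2655 = 2×958 + 739
958 = 1×739 + 219
739 = 3×219 + 82
219 = 2×82 + 55
82 = 1×55 + 27
55 = 2×27 + 1
27 = 27×1 + 0
The gcd is 1. Working backward:
1 = 55 − 2·27
1 = −2·82 + 3·55
1 = 3·219 − 8·82
1 = −8·739 + 27·219
1 = 27·958 − 35·739
1 = −35·2655 + 97·958
1 = 97·8923 − 326·2655
1 = −326·82962 + 3031·8923
1 = 3031·340771 − 12450·82962
1 = −12450·1446046 + 52831·340771
1 = 52831·3232863 − 118112·1446046
So 1446046·(-118112) ≡ 1 (mod 3232863), and -118112 ≡ 3114751 (mod 3232863).

3114751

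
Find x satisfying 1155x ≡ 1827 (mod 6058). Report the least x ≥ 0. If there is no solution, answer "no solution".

5619

First find gcd(1155, 6058):
6058 = 5×1155 + 283
1155 = 4×283 + 23
283 = 12×23 + 7
23 = 3×7 + 2
7 = 3×2 + 1
2 = 2×1 + 0
gcd = 1, so a unique solution mod 6058 exists.
Back-substitute for the Bézout coefficients:
1 = 7 − 3·2
1 = −3·23 + 10·7
1 = 10·283 − 123·23
1 = −123·1155 + 502·283
1 = 502·6058 − 2633·1155
So 1155·(-2633) ≡ 1 (mod 6058), giving 1155⁻¹ ≡ 3425.
x ≡ 1155⁻¹·1827 ≡ 3425·1827 ≡ 5619 (mod 6058).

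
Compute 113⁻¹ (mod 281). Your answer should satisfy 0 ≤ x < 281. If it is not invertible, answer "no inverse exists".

gcd(281, 113) by repeated division:
281 = 2×113 + 55
113 = 2×55 + 3
55 = 18×3 + 1
3 = 3×1 + 0
gcd = 1, so the inverse exists. Back-substitute:
1 = 55 − 18·3
1 = −18·113 + 37·55
1 = 37·281 − 92·113
So 113·(-92) ≡ 1 (mod 281), and -92 ≡ 189 (mod 281).

189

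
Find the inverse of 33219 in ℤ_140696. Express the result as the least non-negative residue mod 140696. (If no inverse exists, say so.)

Apply the Euclidean algorithm to 140696 and 33219:
140696 = 4*33219 + 7820
33219 = 4*7820 + 1939
7820 = 4*1939 + 64
1939 = 30*64 + 19
64 = 3*19 + 7
19 = 2*7 + 5
7 = 1*5 + 2
5 = 2*2 + 1
2 = 2*1 + 0
Since gcd(33219, 140696) = 1, back-substitute to write 1 as a combination:
1 = 5 − 2·2
1 = −2·7 + 3·5
1 = 3·19 − 8·7
1 = −8·64 + 27·19
1 = 27·1939 − 818·64
1 = −818·7820 + 3299·1939
1 = 3299·33219 − 14014·7820
1 = −14014·140696 + 59355·33219
So 33219·59355 ≡ 1 (mod 140696).

59355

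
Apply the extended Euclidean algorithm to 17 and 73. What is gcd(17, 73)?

Repeated division:
73 = 4×17 + 5
17 = 3×5 + 2
5 = 2×2 + 1
2 = 2×1 + 0
gcd(17, 73) = 1.
Express as a combination:
1 = 5 − 2·2
1 = −2·17 + 7·5
1 = 7·73 − 30·17
So 1 = (7)·73 + (-30)·17.

1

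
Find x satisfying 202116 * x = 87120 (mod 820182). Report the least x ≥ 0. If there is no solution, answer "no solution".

First find gcd(202116, 820182):
820182 = 4*202116 + 11718
202116 = 17*11718 + 2910
11718 = 4*2910 + 78
2910 = 37*78 + 24
78 = 3*24 + 6
24 = 4*6 + 0
gcd = 6 and 6 | 87120, so solutions exist. Divide through by 6: 33686x ≡ 14520 (mod 136697).
Now find 33686⁻¹ mod 136697:
136697 = 4·33686 + 1953
33686 = 17·1953 + 485
1953 = 4·485 + 13
485 = 37·13 + 4
13 = 3·4 + 1
4 = 4·1 + 0
Back-substitute:
1 = 13 − 3·4
1 = −3·485 + 112·13
1 = 112·1953 − 451·485
1 = −451·33686 + 7779·1953
1 = 7779·136697 − 31567·33686
So 33686·(-31567) ≡ 1 (mod 136697), i.e. 33686⁻¹ ≡ 105130.
Then x ≡ 105130·14520 ≡ 128898 (mod 136697); the smallest non-negative solution is x = 128898.

128898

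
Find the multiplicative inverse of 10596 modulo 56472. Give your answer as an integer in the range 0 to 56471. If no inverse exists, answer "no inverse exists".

no inverse exists

Euclidean algorithm on 56472, 10596:
56472 = 5·10596 + 3492
10596 = 3·3492 + 120
3492 = 29·120 + 12
120 = 10·12 + 0
gcd(10596, 56472) = 12 ≠ 1, so 10596 has no multiplicative inverse modulo 56472.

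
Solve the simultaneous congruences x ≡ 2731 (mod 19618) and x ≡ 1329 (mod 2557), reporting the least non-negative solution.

Write x = 2731 + 19618·k. Then 19618·k ≡ 1329 − 2731 ≡ 1155 (mod 2557).
Need 19618⁻¹ mod 2557. Extended Euclid on (2557, 1719):
2557 = 1*1719 + 838
1719 = 2*838 + 43
838 = 19*43 + 21
43 = 2*21 + 1
21 = 21*1 + 0
Back-substitute:
1 = 43 − 2·21
1 = −2·838 + 39·43
1 = 39·1719 − 80·838
1 = −80·2557 + 119·1719
19618⁻¹ ≡ 119 (mod 2557), so k ≡ 119·1155 ≡ 1924 (mod 2557).
x = 2731 + 19618·1924 = 37747763.

37747763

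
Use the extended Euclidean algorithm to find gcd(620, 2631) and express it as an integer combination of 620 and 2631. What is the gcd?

Repeated division:
2631 = 4×620 + 151
620 = 4×151 + 16
151 = 9×16 + 7
16 = 2×7 + 2
7 = 3×2 + 1
2 = 2×1 + 0
gcd(620, 2631) = 1.
Working backward:
1 = 7 − 3·2
1 = −3·16 + 7·7
1 = 7·151 − 66·16
1 = −66·620 + 271·151
1 = 271·2631 − 1150·620
So 1 = (271)·2631 + (-1150)·620.

1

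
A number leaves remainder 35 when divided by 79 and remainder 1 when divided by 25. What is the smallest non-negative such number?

Write x = 35 + 79·k. Then 79·k ≡ 1 − 35 ≡ 16 (mod 25).
Need 79⁻¹ mod 25. Extended Euclid on (25, 4):
25 = 6·4 + 1
4 = 4·1 + 0
Back-substitute:
1 = 25 − 6·4
79⁻¹ ≡ 19 (mod 25), so k ≡ 19·16 ≡ 4 (mod 25).
x = 35 + 79·4 = 351.

351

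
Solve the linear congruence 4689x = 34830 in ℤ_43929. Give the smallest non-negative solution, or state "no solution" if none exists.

First find gcd(4689, 43929):
43929 = 9×4689 + 1728
4689 = 2×1728 + 1233
1728 = 1×1233 + 495
1233 = 2×495 + 243
495 = 2×243 + 9
243 = 27×9 + 0
gcd = 9 and 9 | 34830, so solutions exist. Divide through by 9: 521x ≡ 3870 (mod 4881).
Now find 521⁻¹ mod 4881:
4881 = 9*521 + 192
521 = 2*192 + 137
192 = 1*137 + 55
137 = 2*55 + 27
55 = 2*27 + 1
27 = 27*1 + 0
Back-substitute:
1 = 55 − 2·27
1 = −2·137 + 5·55
1 = 5·192 − 7·137
1 = −7·521 + 19·192
1 = 19·4881 − 178·521
So 521·(-178) ≡ 1 (mod 4881), i.e. 521⁻¹ ≡ 4703.
Then x ≡ 4703·3870 ≡ 4242 (mod 4881); the smallest non-negative solution is x = 4242.

4242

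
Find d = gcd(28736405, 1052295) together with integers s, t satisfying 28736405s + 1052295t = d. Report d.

5

Euclidean algorithm:
28736405 = 27·1052295 + 324440
1052295 = 3·324440 + 78975
324440 = 4·78975 + 8540
78975 = 9·8540 + 2115
8540 = 4·2115 + 80
2115 = 26·80 + 35
80 = 2·35 + 10
35 = 3·10 + 5
10 = 2·5 + 0
gcd(28736405, 1052295) = 5.
Back-substituting:
5 = 35 − 3·10
5 = −3·80 + 7·35
5 = 7·2115 − 185·80
5 = −185·8540 + 747·2115
5 = 747·78975 − 6908·8540
5 = −6908·324440 + 28379·78975
5 = 28379·1052295 − 92045·324440
5 = −92045·28736405 + 2513594·1052295
So 5 = (-92045)·28736405 + (2513594)·1052295.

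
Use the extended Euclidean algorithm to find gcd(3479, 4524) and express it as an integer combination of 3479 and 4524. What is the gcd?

1

Repeated division:
4524 = 1*3479 + 1045
3479 = 3*1045 + 344
1045 = 3*344 + 13
344 = 26*13 + 6
13 = 2*6 + 1
6 = 6*1 + 0
gcd(3479, 4524) = 1.
Working backward:
1 = 13 − 2·6
1 = −2·344 + 53·13
1 = 53·1045 − 161·344
1 = −161·3479 + 536·1045
1 = 536·4524 − 697·3479
So 1 = (536)·4524 + (-697)·3479.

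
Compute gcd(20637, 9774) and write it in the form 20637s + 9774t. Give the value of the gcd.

Apply Euclid's algorithm to 20637 and 9774:
20637 = 2·9774 + 1089
9774 = 8·1089 + 1062
1089 = 1·1062 + 27
1062 = 39·27 + 9
27 = 3·9 + 0
gcd(20637, 9774) = 9.
Working backward:
9 = 1062 − 39·27
9 = −39·1089 + 40·1062
9 = 40·9774 − 359·1089
9 = −359·20637 + 758·9774
So 9 = (-359)·20637 + (758)·9774.

9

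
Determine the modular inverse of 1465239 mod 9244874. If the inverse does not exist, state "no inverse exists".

Extended Euclidean algorithm:
9244874 = 6*1465239 + 453440
1465239 = 3*453440 + 104919
453440 = 4*104919 + 33764
104919 = 3*33764 + 3627
33764 = 9*3627 + 1121
3627 = 3*1121 + 264
1121 = 4*264 + 65
264 = 4*65 + 4
65 = 16*4 + 1
4 = 4*1 + 0
Since gcd(1465239, 9244874) = 1, back-substitute to write 1 as a combination:
1 = 65 − 16·4
1 = −16·264 + 65·65
1 = 65·1121 − 276·264
1 = −276·3627 + 893·1121
1 = 893·33764 − 8313·3627
1 = −8313·104919 + 25832·33764
1 = 25832·453440 − 111641·104919
1 = −111641·1465239 + 360755·453440
1 = 360755·9244874 − 2276171·1465239
So 1465239·(-2276171) ≡ 1 (mod 9244874), and -2276171 ≡ 6968703 (mod 9244874).

6968703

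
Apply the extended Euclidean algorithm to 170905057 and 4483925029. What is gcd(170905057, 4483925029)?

Apply Euclid's algorithm to 4483925029 and 170905057:
4483925029 = 26×170905057 + 40393547
170905057 = 4×40393547 + 9330869
40393547 = 4×9330869 + 3070071
9330869 = 3×3070071 + 120656
3070071 = 25×120656 + 53671
120656 = 2×53671 + 13314
53671 = 4×13314 + 415
13314 = 32×415 + 34
415 = 12×34 + 7
34 = 4×7 + 6
7 = 1×6 + 1
6 = 6×1 + 0
gcd(170905057, 4483925029) = 1.
Back-substituting:
1 = 7 − 6
1 = −34 + 5·7
1 = 5·415 − 61·34
1 = −61·13314 + 1957·415
1 = 1957·53671 − 7889·13314
1 = −7889·120656 + 17735·53671
1 = 17735·3070071 − 451264·120656
1 = −451264·9330869 + 1371527·3070071
1 = 1371527·40393547 − 5937372·9330869
1 = −5937372·170905057 + 25121015·40393547
1 = 25121015·4483925029 − 659083762·170905057
So 1 = (25121015)·4483925029 + (-659083762)·170905057.

1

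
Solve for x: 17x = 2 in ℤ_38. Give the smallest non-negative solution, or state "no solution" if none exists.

First find gcd(17, 38):
38 = 2*17 + 4
17 = 4*4 + 1
4 = 4*1 + 0
gcd = 1, so a unique solution mod 38 exists.
Back-substitute for the Bézout coefficients:
1 = 17 − 4·4
1 = −4·38 + 9·17
So 17·(9) ≡ 1 (mod 38), giving 17⁻¹ ≡ 9.
x ≡ 17⁻¹·2 ≡ 9·2 ≡ 18 (mod 38).

18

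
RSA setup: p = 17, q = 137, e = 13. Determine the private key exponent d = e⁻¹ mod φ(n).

φ(n) = (p−1)(q−1) = 16·136 = 2176.
Need d with 13·d ≡ 1 (mod 2176). Apply the extended Euclidean algorithm:
2176 = 167×13 + 5
13 = 2×5 + 3
5 = 1×3 + 2
3 = 1×2 + 1
2 = 2×1 + 0
Back-substitute:
1 = 3 − 2
1 = −5 + 2·3
1 = 2·13 − 5·5
1 = −5·2176 + 837·13
So 13·837 ≡ 1 (mod 2176), hence d = 837.

837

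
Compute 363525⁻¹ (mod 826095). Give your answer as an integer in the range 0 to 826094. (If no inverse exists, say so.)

no inverse exists

Euclidean algorithm on 826095, 363525:
826095 = 2·363525 + 99045
363525 = 3·99045 + 66390
99045 = 1·66390 + 32655
66390 = 2·32655 + 1080
32655 = 30·1080 + 255
1080 = 4·255 + 60
255 = 4·60 + 15
60 = 4·15 + 0
The gcd is 15, not 1, hence no inverse exists.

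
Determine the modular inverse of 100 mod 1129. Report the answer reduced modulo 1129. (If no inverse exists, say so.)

350

Extended Euclidean algorithm:
1129 = 11×100 + 29
100 = 3×29 + 13
29 = 2×13 + 3
13 = 4×3 + 1
3 = 3×1 + 0
The gcd is 1. Working backward:
1 = 13 − 4·3
1 = −4·29 + 9·13
1 = 9·100 − 31·29
1 = −31·1129 + 350·100
So 100·350 ≡ 1 (mod 1129).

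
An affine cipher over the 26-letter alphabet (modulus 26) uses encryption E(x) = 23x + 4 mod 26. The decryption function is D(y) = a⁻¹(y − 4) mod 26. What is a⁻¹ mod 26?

gcd(26, 23) by repeated division:
26 = 1*23 + 3
23 = 7*3 + 2
3 = 1*2 + 1
2 = 2*1 + 0
gcd = 1, so the inverse exists. Back-substitute:
1 = 3 − 2
1 = −23 + 8·3
1 = 8·26 − 9·23
Hence 23⁻¹ ≡ -9 ≡ 17 (mod 26).

17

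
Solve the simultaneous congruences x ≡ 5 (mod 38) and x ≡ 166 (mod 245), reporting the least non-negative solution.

8251

Write x = 5 + 38·k. Then 38·k ≡ 166 − 5 ≡ 161 (mod 245).
Need 38⁻¹ mod 245. Extended Euclid on (245, 38):
245 = 6·38 + 17
38 = 2·17 + 4
17 = 4·4 + 1
4 = 4·1 + 0
Back-substitute:
1 = 17 − 4·4
1 = −4·38 + 9·17
1 = 9·245 − 58·38
38⁻¹ ≡ 187 (mod 245), so k ≡ 187·161 ≡ 217 (mod 245).
x = 5 + 38·217 = 8251.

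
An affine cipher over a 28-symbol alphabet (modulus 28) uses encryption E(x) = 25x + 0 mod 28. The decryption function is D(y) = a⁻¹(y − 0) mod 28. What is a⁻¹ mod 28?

9

Apply the Euclidean algorithm to 28 and 25:
28 = 1·25 + 3
25 = 8·3 + 1
3 = 3·1 + 0
The gcd is 1. Working backward:
1 = 25 − 8·3
1 = −8·28 + 9·25
So 25·9 ≡ 1 (mod 28).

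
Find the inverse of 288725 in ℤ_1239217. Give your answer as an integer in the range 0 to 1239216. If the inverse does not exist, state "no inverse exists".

gcd(1239217, 288725) by repeated division:
1239217 = 4·288725 + 84317
288725 = 3·84317 + 35774
84317 = 2·35774 + 12769
35774 = 2·12769 + 10236
12769 = 1·10236 + 2533
10236 = 4·2533 + 104
2533 = 24·104 + 37
104 = 2·37 + 30
37 = 1·30 + 7
30 = 4·7 + 2
7 = 3·2 + 1
2 = 2·1 + 0
Since gcd(288725, 1239217) = 1, back-substitute to write 1 as a combination:
1 = 7 − 3·2
1 = −3·30 + 13·7
1 = 13·37 − 16·30
1 = −16·104 + 45·37
1 = 45·2533 − 1096·104
1 = −1096·10236 + 4429·2533
1 = 4429·12769 − 5525·10236
1 = −5525·35774 + 15479·12769
1 = 15479·84317 − 36483·35774
1 = −36483·288725 + 124928·84317
1 = 124928·1239217 − 536195·288725
Hence 288725⁻¹ ≡ -536195 ≡ 703022 (mod 1239217).

703022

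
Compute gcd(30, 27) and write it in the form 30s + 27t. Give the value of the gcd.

3

Euclidean algorithm:
30 = 1*27 + 3
27 = 9*3 + 0
gcd(30, 27) = 3.
Working backward:
3 = 30 − 27
So 3 = (1)·30 + (-1)·27.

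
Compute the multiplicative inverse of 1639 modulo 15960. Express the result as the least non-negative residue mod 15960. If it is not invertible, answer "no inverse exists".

Extended Euclidean algorithm:
15960 = 9×1639 + 1209
1639 = 1×1209 + 430
1209 = 2×430 + 349
430 = 1×349 + 81
349 = 4×81 + 25
81 = 3×25 + 6
25 = 4×6 + 1
6 = 6×1 + 0
The gcd is 1. Working backward:
1 = 25 − 4·6
1 = −4·81 + 13·25
1 = 13·349 − 56·81
1 = −56·430 + 69·349
1 = 69·1209 − 194·430
1 = −194·1639 + 263·1209
1 = 263·15960 − 2561·1639
Thus 1639·(-2561) ≡ 1 (mod 15960); reducing, -2561 mod 15960 = 13399.

13399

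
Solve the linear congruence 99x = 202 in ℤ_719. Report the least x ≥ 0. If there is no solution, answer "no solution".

First find gcd(99, 719):
719 = 7*99 + 26
99 = 3*26 + 21
26 = 1*21 + 5
21 = 4*5 + 1
5 = 5*1 + 0
gcd = 1, so a unique solution mod 719 exists.
Back-substitute for the Bézout coefficients:
1 = 21 − 4·5
1 = −4·26 + 5·21
1 = 5·99 − 19·26
1 = −19·719 + 138·99
So 99·(138) ≡ 1 (mod 719), giving 99⁻¹ ≡ 138.
x ≡ 99⁻¹·202 ≡ 138·202 ≡ 554 (mod 719).

554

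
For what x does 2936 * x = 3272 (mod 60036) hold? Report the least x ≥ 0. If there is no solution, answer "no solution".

4786

First find gcd(2936, 60036):
60036 = 20*2936 + 1316
2936 = 2*1316 + 304
1316 = 4*304 + 100
304 = 3*100 + 4
100 = 25*4 + 0
gcd = 4 and 4 | 3272, so solutions exist. Divide through by 4: 734x ≡ 818 (mod 15009).
Now find 734⁻¹ mod 15009:
15009 = 20*734 + 329
734 = 2*329 + 76
329 = 4*76 + 25
76 = 3*25 + 1
25 = 25*1 + 0
Back-substitute:
1 = 76 − 3·25
1 = −3·329 + 13·76
1 = 13·734 − 29·329
1 = −29·15009 + 593·734
So 734⁻¹ ≡ 593 (mod 15009).
Then x ≡ 593·818 ≡ 4786 (mod 15009); the smallest non-negative solution is x = 4786.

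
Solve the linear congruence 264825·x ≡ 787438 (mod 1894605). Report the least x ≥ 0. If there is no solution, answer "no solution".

no solution

gcd(264825, 1894605):
1894605 = 7×264825 + 40830
264825 = 6×40830 + 19845
40830 = 2×19845 + 1140
19845 = 17×1140 + 465
1140 = 2×465 + 210
465 = 2×210 + 45
210 = 4×45 + 30
45 = 1×30 + 15
30 = 2×15 + 0
gcd = 15, but 15 ∤ 787438, so the congruence has no solution.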